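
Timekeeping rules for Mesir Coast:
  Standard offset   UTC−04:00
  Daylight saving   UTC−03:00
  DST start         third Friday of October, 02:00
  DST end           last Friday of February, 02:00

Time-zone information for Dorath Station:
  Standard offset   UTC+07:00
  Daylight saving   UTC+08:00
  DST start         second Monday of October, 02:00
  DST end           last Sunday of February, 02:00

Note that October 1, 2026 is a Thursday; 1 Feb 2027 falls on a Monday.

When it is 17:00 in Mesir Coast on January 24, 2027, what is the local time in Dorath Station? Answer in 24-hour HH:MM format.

1 October 2026 is a Thursday, so the first Friday is October 2 and the third is October 16.
1 February 2027 is a Monday, so Fridays fall on 5, 12, 19, 26; the last is February 26.
January 24, 2027 falls between 16 October 2026 and 26 February 2027, so daylight saving is in effect and Mesir Coast is at UTC−03:00.
17:00 Mesir Coast + 3h = 20:00 UTC.
1 October 2026 is a Thursday, so the first Monday is October 5 and the second is October 12.
1 February 2027 is a Monday, so Sundays fall on 7, 14, 21, 28; the last is February 28.
At the standard offset (UTC+07:00), 20:00 UTC + 7h = 03:00 Dorath Station standard time (rolling into the next day, 25 January 2027).
The standard-time date in Dorath Station, January 25, 2027, falls between 12 October 2026 and 28 February 2027, so daylight saving is in effect and Dorath Station is at UTC+08:00.
20:00 UTC + 8h = 04:00 Dorath Station (rolling into the next day, 25 January 2027).

04:00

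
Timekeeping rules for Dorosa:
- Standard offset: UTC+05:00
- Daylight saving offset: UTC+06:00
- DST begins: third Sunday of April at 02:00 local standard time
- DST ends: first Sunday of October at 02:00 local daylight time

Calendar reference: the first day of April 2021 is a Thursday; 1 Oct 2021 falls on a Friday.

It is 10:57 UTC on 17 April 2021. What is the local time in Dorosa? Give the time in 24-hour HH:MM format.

1 April 2021 is a Thursday, so the first Sunday is April 4 and the third is April 18.
1 October 2021 is a Friday, so the first Sunday is October 3.
At the standard offset (UTC+05:00), 10:57 UTC + 5h = 15:57 Dorosa standard time.
The standard-time date in Dorosa, 17 April 2021, is outside the daylight-saving period (18 April – 3 October), so Dorosa is on standard time, UTC+05:00.
10:57 UTC + 5h = 15:57 local.

15:57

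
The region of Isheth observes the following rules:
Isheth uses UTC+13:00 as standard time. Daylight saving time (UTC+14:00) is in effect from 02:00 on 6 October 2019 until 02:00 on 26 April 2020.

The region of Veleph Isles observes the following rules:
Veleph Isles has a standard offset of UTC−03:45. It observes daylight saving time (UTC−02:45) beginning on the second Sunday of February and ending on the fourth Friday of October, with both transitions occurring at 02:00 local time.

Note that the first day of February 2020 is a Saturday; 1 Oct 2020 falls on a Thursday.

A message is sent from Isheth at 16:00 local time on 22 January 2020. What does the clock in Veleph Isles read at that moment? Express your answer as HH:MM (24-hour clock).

Daylight saving runs 6 October 2019 – 26 April 2020; 22 January 2020 is inside that window, so Isheth is at UTC+14:00.
16:00 Isheth − 14h = 02:00 UTC.
1 February 2020 is a Saturday, so the first Sunday is February 2 and the second is February 9.
1 October 2020 is a Thursday, so the first Friday is October 2 and the fourth is October 23.
At the standard offset (UTC−03:45), 02:00 UTC − 3h45m = 22:15 Veleph Isles standard time (rolling into the previous day, 21 January 2020).
The standard-time date in Veleph Isles, 21 January 2020, is outside the daylight-saving period (9 February – 23 October), so Veleph Isles is on standard time, UTC−03:45.
02:00 UTC − 3h45m = 22:15 Veleph Isles (rolling into the previous day, 21 January 2020).

22:15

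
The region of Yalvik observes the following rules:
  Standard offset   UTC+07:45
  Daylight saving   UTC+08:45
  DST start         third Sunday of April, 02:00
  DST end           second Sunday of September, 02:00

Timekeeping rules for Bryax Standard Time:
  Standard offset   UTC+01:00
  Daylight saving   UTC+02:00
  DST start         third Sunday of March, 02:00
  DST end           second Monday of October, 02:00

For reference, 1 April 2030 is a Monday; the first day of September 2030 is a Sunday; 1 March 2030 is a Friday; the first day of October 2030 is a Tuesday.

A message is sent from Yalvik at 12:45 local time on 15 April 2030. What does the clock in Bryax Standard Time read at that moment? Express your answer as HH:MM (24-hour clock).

1 April 2030 is a Monday, so the first Sunday is April 7 and the third is April 21.
1 September 2030 is a Sunday, so the first Sunday is September 1 and the second is September 8.
15 April 2030 does not fall between 21 April and 8 September, so daylight saving is not in effect and Yalvik is at UTC+07:45.
12:45 Yalvik − 7h45m = 05:00 UTC.
1 March 2030 is a Friday, so the first Sunday is March 3 and the third is March 17.
1 October 2030 is a Tuesday, so the first Monday is October 7 and the second is October 14.
At the standard offset (UTC+01:00), 05:00 UTC + 1h = 06:00 Bryax Standard Time standard time.
The standard-time date in Bryax Standard Time, 15 April 2030, falls between 17 March and 14 October, so daylight saving is in effect and Bryax Standard Time is at UTC+02:00.
05:00 UTC + 2h = 07:00 Bryax Standard Time.

07:00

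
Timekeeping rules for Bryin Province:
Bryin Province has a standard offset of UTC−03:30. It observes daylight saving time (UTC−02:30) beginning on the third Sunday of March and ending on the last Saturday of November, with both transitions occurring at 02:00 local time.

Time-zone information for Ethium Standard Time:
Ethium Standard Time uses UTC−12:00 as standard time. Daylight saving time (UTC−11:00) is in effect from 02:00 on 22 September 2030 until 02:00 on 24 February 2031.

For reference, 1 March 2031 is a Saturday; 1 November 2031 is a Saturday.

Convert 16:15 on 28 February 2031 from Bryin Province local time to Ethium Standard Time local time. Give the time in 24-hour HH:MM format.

07:45

1 March 2031 is a Saturday, so the first Sunday is March 2 and the third is March 16.
1 November 2031 is a Saturday, so Saturdays fall on 1, 8, 15, 22, 29; the last is November 29.
Daylight saving runs 16 March – 29 November; 28 February 2031 is outside that window, so Bryin Province is on standard time at UTC−03:30.
16:15 Bryin Province + 3h30m = 19:45 UTC.
At the standard offset (UTC−12:00), 19:45 UTC − 12h = 07:45 Ethium Standard Time standard time.
The standard-time date in Ethium Standard Time, 28 February 2031, does not fall between 22 September 2030 and 24 February 2031, so daylight saving is not in effect and Ethium Standard Time is at UTC−12:00.
19:45 UTC − 12h = 07:45 Ethium Standard Time.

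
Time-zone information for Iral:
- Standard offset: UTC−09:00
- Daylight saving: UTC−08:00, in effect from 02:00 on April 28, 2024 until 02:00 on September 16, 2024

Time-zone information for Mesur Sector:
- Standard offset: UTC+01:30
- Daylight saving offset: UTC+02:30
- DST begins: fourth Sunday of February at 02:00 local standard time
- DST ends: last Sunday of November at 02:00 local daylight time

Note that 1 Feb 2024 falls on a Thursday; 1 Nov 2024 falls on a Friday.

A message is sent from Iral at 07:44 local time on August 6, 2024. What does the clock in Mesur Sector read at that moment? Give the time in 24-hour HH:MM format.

August 6, 2024 falls between 28 April and 16 September, so daylight saving is in effect and Iral is at UTC−08:00.
07:44 Iral + 8h = 15:44 UTC.
1 February 2024 is a Thursday, so the first Sunday is February 4 and the fourth is February 25.
1 November 2024 is a Friday, so Sundays fall on 3, 10, 17, 24; the last is November 24.
At the standard offset (UTC+01:30), 15:44 UTC + 1h30m = 17:14 Mesur Sector standard time.
The standard-time date in Mesur Sector, August 6, 2024, lies within the daylight-saving period (25 February – 24 November), so Mesur Sector is on daylight time, UTC+02:30.
15:44 UTC + 2h30m = 18:14 Mesur Sector.

18:14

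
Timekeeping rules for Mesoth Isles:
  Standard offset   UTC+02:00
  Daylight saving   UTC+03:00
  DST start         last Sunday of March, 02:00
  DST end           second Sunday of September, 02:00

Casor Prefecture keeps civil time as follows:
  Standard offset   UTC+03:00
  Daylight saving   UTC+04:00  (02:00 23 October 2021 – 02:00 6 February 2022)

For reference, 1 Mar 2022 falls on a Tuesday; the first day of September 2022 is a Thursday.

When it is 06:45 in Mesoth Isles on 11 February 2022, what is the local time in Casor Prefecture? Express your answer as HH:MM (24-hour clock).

1 March 2022 is a Tuesday, so Sundays fall on 6, 13, 20, 27; the last is March 27.
1 September 2022 is a Thursday, so the first Sunday is September 4 and the second is September 11.
11 February 2022 does not fall between 27 March and 11 September, so daylight saving is not in effect and Mesoth Isles is at UTC+02:00.
06:45 Mesoth Isles − 2h = 04:45 UTC.
At the standard offset (UTC+03:00), 04:45 UTC + 3h = 07:45 Casor Prefecture standard time.
The standard-time date in Casor Prefecture, 11 February 2022, does not fall between 23 October 2021 and 6 February 2022, so daylight saving is not in effect and Casor Prefecture is at UTC+03:00.
04:45 UTC + 3h = 07:45 Casor Prefecture.

07:45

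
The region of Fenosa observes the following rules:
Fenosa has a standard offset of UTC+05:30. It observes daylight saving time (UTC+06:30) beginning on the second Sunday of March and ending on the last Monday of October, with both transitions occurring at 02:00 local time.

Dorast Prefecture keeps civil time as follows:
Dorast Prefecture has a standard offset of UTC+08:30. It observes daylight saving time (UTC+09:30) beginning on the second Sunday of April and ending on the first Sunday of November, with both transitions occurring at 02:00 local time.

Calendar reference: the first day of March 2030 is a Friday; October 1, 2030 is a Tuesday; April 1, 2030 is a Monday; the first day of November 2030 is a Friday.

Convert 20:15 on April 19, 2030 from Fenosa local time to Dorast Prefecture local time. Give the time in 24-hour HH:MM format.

1 March 2030 is a Friday, so the first Sunday is March 3 and the second is March 10.
1 October 2030 is a Tuesday, so Mondays fall on 7, 14, 21, 28; the last is October 28.
April 19, 2030 falls between 10 March and 28 October, so daylight saving is in effect and Fenosa is at UTC+06:30.
20:15 Fenosa − 6h30m = 13:45 UTC.
1 April 2030 is a Monday, so the first Sunday is April 7 and the second is April 14.
1 November 2030 is a Friday, so the first Sunday is November 3.
At the standard offset (UTC+08:30), 13:45 UTC + 8h30m = 22:15 Dorast Prefecture standard time.
The standard-time date in Dorast Prefecture, April 19, 2030, falls between 14 April and 3 November, so daylight saving is in effect and Dorast Prefecture is at UTC+09:30.
13:45 UTC + 9h30m = 23:15 Dorast Prefecture.

23:15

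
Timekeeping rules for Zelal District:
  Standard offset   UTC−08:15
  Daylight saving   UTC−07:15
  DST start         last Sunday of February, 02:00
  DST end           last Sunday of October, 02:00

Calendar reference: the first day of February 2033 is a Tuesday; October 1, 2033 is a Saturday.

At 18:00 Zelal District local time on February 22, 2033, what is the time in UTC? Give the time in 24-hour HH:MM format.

02:15

1 February 2033 is a Tuesday, so Sundays fall on 6, 13, 20, 27; the last is February 27.
1 October 2033 is a Saturday, so Sundays fall on 2, 9, 16, 23, 30; the last is October 30.
February 22, 2033 is outside the daylight-saving period (27 February – 30 October), so Zelal District is on standard time, UTC−08:15.
18:00 local + 8h15m = 02:15 UTC (rolling into the next day, 23 February 2033).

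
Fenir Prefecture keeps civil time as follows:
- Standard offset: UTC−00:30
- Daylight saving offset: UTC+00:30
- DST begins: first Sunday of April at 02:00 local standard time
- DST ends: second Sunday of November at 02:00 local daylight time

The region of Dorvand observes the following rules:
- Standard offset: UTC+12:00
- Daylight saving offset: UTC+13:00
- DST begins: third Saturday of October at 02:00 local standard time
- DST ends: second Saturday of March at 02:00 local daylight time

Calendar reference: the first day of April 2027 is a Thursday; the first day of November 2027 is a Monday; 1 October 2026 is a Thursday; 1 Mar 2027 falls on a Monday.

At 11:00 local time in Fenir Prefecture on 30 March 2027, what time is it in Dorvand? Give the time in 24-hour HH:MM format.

23:30

1 April 2027 is a Thursday, so the first Sunday is April 4.
1 November 2027 is a Monday, so the first Sunday is November 7 and the second is November 14.
30 March 2027 does not fall between 4 April and 14 November, so daylight saving is not in effect and Fenir Prefecture is at UTC−00:30.
11:00 Fenir Prefecture + 0h30m = 11:30 UTC.
1 October 2026 is a Thursday, so the first Saturday is October 3 and the third is October 17.
1 March 2027 is a Monday, so the first Saturday is March 6 and the second is March 13.
At the standard offset (UTC+12:00), 11:30 UTC + 12h = 23:30 Dorvand standard time.
The standard-time date in Dorvand, 30 March 2027, is outside the daylight-saving period (17 October 2026 – 13 March 2027), so Dorvand is on standard time, UTC+12:00.
11:30 UTC + 12h = 23:30 Dorvand.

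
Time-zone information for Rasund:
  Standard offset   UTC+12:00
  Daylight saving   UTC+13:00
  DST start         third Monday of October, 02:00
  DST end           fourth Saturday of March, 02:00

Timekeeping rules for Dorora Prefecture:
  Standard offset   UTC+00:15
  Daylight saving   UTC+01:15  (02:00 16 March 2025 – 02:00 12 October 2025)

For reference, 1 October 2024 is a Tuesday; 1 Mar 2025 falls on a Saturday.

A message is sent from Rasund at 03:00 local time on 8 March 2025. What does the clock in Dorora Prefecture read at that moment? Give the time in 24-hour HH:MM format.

1 October 2024 is a Tuesday, so the first Monday is October 7 and the third is October 21.
1 March 2025 is a Saturday, so the first Saturday is March 1 and the fourth is March 22.
8 March 2025 lies within the daylight-saving period (21 October 2024 – 22 March 2025), so Rasund is on daylight time, UTC+13:00.
03:00 Rasund − 13h = 14:00 UTC (rolling into the previous day, 7 March 2025).
At the standard offset (UTC+00:15), 14:00 UTC + 0h15m = 14:15 Dorora Prefecture standard time.
The standard-time date in Dorora Prefecture, 7 March 2025, does not fall between 16 March and 12 October, so daylight saving is not in effect and Dorora Prefecture is at UTC+00:15.
14:00 UTC + 0h15m = 14:15 Dorora Prefecture.

14:15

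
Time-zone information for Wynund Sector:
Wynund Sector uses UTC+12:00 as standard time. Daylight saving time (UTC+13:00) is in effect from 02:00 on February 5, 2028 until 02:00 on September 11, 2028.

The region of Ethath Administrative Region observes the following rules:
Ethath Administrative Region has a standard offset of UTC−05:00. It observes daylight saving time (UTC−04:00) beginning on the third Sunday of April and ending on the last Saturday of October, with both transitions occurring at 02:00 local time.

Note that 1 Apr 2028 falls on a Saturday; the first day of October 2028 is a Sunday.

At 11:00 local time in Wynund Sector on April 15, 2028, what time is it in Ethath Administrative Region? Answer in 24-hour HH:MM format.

Daylight saving runs 5 February – 11 September; April 15, 2028 is inside that window, so Wynund Sector is at UTC+13:00.
11:00 Wynund Sector − 13h = 22:00 UTC (rolling into the previous day, 14 April 2028).
1 April 2028 is a Saturday, so the first Sunday is April 2 and the third is April 16.
1 October 2028 is a Sunday, so Saturdays fall on 7, 14, 21, 28; the last is October 28.
At the standard offset (UTC−05:00), 22:00 UTC − 5h = 17:00 Ethath Administrative Region standard time.
The standard-time date in Ethath Administrative Region, April 14, 2028, does not fall between 16 April and 28 October, so daylight saving is not in effect and Ethath Administrative Region is at UTC−05:00.
22:00 UTC − 5h = 17:00 Ethath Administrative Region.

17:00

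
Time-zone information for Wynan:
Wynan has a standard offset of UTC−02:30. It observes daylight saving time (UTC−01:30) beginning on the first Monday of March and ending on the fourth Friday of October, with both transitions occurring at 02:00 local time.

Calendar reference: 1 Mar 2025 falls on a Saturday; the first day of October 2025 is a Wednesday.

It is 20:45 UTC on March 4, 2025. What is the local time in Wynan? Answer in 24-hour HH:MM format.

1 March 2025 is a Saturday, so the first Monday is March 3.
1 October 2025 is a Wednesday, so the first Friday is October 3 and the fourth is October 24.
At the standard offset (UTC−02:30), 20:45 UTC − 2h30m = 18:15 Wynan standard time.
The standard-time date in Wynan, March 4, 2025, lies within the daylight-saving period (3 March – 24 October), so Wynan is on daylight time, UTC−01:30.
20:45 UTC − 1h30m = 19:15 local.

19:15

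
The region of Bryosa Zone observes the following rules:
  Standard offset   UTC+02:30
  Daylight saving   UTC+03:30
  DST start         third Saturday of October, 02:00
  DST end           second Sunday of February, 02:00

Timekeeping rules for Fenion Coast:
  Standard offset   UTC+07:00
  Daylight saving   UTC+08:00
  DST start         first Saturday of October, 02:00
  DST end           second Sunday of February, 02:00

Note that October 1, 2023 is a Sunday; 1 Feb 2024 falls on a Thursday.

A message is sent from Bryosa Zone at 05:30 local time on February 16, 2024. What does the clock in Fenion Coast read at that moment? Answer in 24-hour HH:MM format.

1 October 2023 is a Sunday, so the first Saturday is October 7 and the third is October 21.
1 February 2024 is a Thursday, so the first Sunday is February 4 and the second is February 11.
Daylight saving runs 21 October 2023 – 11 February 2024; February 16, 2024 is outside that window, so Bryosa Zone is on standard time at UTC+02:30.
05:30 Bryosa Zone − 2h30m = 03:00 UTC.
1 October 2023 is a Sunday, so the first Saturday is October 7.
1 February 2024 is a Thursday, so the first Sunday is February 4 and the second is February 11.
At the standard offset (UTC+07:00), 03:00 UTC + 7h = 10:00 Fenion Coast standard time.
The standard-time date in Fenion Coast, February 16, 2024, does not fall between 7 October 2023 and 11 February 2024, so daylight saving is not in effect and Fenion Coast is at UTC+07:00.
03:00 UTC + 7h = 10:00 Fenion Coast.

10:00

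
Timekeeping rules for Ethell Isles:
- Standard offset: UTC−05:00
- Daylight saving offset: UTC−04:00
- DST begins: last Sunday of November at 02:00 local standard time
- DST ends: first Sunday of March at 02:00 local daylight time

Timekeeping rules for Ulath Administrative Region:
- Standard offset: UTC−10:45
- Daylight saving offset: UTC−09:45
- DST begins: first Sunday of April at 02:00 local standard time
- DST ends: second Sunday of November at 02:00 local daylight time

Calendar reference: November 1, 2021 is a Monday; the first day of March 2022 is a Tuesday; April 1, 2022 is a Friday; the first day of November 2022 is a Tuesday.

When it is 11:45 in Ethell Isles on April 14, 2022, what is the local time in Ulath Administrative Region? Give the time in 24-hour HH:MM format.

1 November 2021 is a Monday, so Sundays fall on 7, 14, 21, 28; the last is November 28.
1 March 2022 is a Tuesday, so the first Sunday is March 6.
April 14, 2022 does not fall between 28 November 2021 and 6 March 2022, so daylight saving is not in effect and Ethell Isles is at UTC−05:00.
11:45 Ethell Isles + 5h = 16:45 UTC.
1 April 2022 is a Friday, so the first Sunday is April 3.
1 November 2022 is a Tuesday, so the first Sunday is November 6 and the second is November 13.
At the standard offset (UTC−10:45), 16:45 UTC − 10h45m = 06:00 Ulath Administrative Region standard time.
Daylight saving runs 3 April – 13 November; the standard-time date in Ulath Administrative Region, April 14, 2022, is inside that window, so Ulath Administrative Region is at UTC−09:45.
16:45 UTC − 9h45m = 07:00 Ulath Administrative Region.

07:00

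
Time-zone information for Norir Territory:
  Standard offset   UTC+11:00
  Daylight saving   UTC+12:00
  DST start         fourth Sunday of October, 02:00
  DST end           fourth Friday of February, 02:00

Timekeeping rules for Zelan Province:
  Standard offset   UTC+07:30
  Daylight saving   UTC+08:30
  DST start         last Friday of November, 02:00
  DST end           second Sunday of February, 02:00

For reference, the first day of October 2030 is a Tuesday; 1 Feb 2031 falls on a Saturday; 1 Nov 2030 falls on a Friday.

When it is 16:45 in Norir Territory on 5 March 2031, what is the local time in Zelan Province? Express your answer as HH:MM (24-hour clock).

13:15

1 October 2030 is a Tuesday, so the first Sunday is October 6 and the fourth is October 27.
1 February 2031 is a Saturday, so the first Friday is February 7 and the fourth is February 28.
5 March 2031 does not fall between 27 October 2030 and 28 February 2031, so daylight saving is not in effect and Norir Territory is at UTC+11:00.
16:45 Norir Territory − 11h = 05:45 UTC.
1 November 2030 is a Friday, so Fridays fall on 1, 8, 15, 22, 29; the last is November 29.
1 February 2031 is a Saturday, so the first Sunday is February 2 and the second is February 9.
At the standard offset (UTC+07:30), 05:45 UTC + 7h30m = 13:15 Zelan Province standard time.
The standard-time date in Zelan Province, 5 March 2031, is outside the daylight-saving period (29 November 2030 – 9 February 2031), so Zelan Province is on standard time, UTC+07:30.
05:45 UTC + 7h30m = 13:15 Zelan Province.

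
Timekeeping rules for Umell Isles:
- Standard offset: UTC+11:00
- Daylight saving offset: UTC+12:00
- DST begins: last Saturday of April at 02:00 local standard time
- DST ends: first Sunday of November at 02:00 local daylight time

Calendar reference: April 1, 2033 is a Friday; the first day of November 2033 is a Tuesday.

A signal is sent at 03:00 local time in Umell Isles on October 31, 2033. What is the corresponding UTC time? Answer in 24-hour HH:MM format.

1 April 2033 is a Friday, so Saturdays fall on 2, 9, 16, 23, 30; the last is April 30.
1 November 2033 is a Tuesday, so the first Sunday is November 6.
October 31, 2033 falls between 30 April and 6 November, so daylight saving is in effect and Umell Isles is at UTC+12:00.
03:00 local − 12h = 15:00 UTC (rolling into the previous day, 30 October 2033).

15:00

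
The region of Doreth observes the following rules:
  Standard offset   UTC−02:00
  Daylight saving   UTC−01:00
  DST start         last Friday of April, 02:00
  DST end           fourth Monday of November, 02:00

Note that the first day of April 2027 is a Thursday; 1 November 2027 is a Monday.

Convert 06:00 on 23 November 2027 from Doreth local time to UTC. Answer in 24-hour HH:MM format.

1 April 2027 is a Thursday, so Fridays fall on 2, 9, 16, 23, 30; the last is April 30.
1 November 2027 is a Monday, so the first Monday is November 1 and the fourth is November 22.
Daylight saving runs 30 April – 22 November; 23 November 2027 is outside that window, so Doreth is on standard time at UTC−02:00.
06:00 local + 2h = 08:00 UTC.

08:00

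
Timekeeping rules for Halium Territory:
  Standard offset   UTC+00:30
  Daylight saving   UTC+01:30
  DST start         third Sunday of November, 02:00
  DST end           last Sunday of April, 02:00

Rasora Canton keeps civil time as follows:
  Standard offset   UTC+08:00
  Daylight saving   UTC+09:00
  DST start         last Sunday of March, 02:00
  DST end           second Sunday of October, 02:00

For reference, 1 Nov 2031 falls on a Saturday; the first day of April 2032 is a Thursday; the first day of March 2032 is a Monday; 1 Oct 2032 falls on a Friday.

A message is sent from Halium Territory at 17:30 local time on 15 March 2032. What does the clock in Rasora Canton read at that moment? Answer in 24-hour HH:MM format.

00:00

1 November 2031 is a Saturday, so the first Sunday is November 2 and the third is November 16.
1 April 2032 is a Thursday, so Sundays fall on 4, 11, 18, 25; the last is April 25.
15 March 2032 lies within the daylight-saving period (16 November 2031 – 25 April 2032), so Halium Territory is on daylight time, UTC+01:30.
17:30 Halium Territory − 1h30m = 16:00 UTC.
1 March 2032 is a Monday, so Sundays fall on 7, 14, 21, 28; the last is March 28.
1 October 2032 is a Friday, so the first Sunday is October 3 and the second is October 10.
At the standard offset (UTC+08:00), 16:00 UTC + 8h = 00:00 Rasora Canton standard time (rolling into the next day, 16 March 2032).
The standard-time date in Rasora Canton, 16 March 2032, does not fall between 28 March and 10 October, so daylight saving is not in effect and Rasora Canton is at UTC+08:00.
16:00 UTC + 8h = 00:00 Rasora Canton (rolling into the next day, 16 March 2032).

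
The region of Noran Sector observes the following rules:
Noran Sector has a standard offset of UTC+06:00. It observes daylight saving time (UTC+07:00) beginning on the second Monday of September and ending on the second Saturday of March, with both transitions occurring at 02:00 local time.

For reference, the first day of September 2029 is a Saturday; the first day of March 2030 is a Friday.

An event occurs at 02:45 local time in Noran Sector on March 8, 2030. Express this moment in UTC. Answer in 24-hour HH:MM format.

1 September 2029 is a Saturday, so the first Monday is September 3 and the second is September 10.
1 March 2030 is a Friday, so the first Saturday is March 2 and the second is March 9.
March 8, 2030 falls between 10 September 2029 and 9 March 2030, so daylight saving is in effect and Noran Sector is at UTC+07:00.
02:45 local − 7h = 19:45 UTC (rolling into the previous day, 7 March 2030).

19:45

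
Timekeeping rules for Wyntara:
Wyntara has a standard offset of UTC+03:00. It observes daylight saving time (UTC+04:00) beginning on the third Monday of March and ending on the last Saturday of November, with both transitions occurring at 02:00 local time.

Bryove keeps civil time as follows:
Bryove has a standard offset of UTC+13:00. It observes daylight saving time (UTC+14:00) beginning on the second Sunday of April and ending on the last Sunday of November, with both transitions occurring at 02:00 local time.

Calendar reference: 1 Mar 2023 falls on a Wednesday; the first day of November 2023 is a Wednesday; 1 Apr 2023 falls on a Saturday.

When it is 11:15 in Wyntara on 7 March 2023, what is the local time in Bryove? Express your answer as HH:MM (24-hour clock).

21:15

1 March 2023 is a Wednesday, so the first Monday is March 6 and the third is March 20.
1 November 2023 is a Wednesday, so Saturdays fall on 4, 11, 18, 25; the last is November 25.
Daylight saving runs 20 March – 25 November; 7 March 2023 is outside that window, so Wyntara is on standard time at UTC+03:00.
11:15 Wyntara − 3h = 08:15 UTC.
1 April 2023 is a Saturday, so the first Sunday is April 2 and the second is April 9.
1 November 2023 is a Wednesday, so Sundays fall on 5, 12, 19, 26; the last is November 26.
At the standard offset (UTC+13:00), 08:15 UTC + 13h = 21:15 Bryove standard time.
The standard-time date in Bryove, 7 March 2023, is outside the daylight-saving period (9 April – 26 November), so Bryove is on standard time, UTC+13:00.
08:15 UTC + 13h = 21:15 Bryove.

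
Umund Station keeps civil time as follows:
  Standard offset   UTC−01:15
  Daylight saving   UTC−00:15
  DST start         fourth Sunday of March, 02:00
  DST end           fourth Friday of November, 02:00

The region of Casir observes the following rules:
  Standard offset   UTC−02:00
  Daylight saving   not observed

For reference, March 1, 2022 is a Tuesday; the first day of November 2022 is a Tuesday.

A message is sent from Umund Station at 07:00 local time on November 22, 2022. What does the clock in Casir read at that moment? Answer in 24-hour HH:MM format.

05:15

1 March 2022 is a Tuesday, so the first Sunday is March 6 and the fourth is March 27.
1 November 2022 is a Tuesday, so the first Friday is November 4 and the fourth is November 25.
November 22, 2022 falls between 27 March and 25 November, so daylight saving is in effect and Umund Station is at UTC−00:15.
07:00 Umund Station + 0h15m = 07:15 UTC.
Casir has no daylight saving, so its offset is UTC−02:00 year-round.
07:15 UTC − 2h = 05:15 Casir.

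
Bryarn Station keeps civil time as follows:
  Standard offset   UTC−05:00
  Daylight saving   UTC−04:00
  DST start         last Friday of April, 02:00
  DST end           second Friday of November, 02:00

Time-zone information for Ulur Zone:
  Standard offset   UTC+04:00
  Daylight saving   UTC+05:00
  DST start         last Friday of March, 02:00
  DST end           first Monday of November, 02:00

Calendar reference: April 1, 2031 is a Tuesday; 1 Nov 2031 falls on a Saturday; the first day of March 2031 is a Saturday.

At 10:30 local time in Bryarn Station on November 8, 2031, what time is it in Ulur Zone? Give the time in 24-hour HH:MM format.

1 April 2031 is a Tuesday, so Fridays fall on 4, 11, 18, 25; the last is April 25.
1 November 2031 is a Saturday, so the first Friday is November 7 and the second is November 14.
Daylight saving runs 25 April – 14 November; November 8, 2031 is inside that window, so Bryarn Station is at UTC−04:00.
10:30 Bryarn Station + 4h = 14:30 UTC.
1 March 2031 is a Saturday, so Fridays fall on 7, 14, 21, 28; the last is March 28.
1 November 2031 is a Saturday, so the first Monday is November 3.
At the standard offset (UTC+04:00), 14:30 UTC + 4h = 18:30 Ulur Zone standard time.
The standard-time date in Ulur Zone, November 8, 2031, does not fall between 28 March and 3 November, so daylight saving is not in effect and Ulur Zone is at UTC+04:00.
14:30 UTC + 4h = 18:30 Ulur Zone.

18:30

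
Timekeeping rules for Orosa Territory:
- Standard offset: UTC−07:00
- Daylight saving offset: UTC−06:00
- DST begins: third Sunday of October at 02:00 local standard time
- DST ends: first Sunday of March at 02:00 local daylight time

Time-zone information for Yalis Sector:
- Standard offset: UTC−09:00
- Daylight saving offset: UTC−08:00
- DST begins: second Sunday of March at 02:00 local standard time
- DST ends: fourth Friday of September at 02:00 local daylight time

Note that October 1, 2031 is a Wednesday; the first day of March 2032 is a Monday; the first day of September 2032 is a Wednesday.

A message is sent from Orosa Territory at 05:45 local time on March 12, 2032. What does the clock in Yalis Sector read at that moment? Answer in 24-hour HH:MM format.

03:45

1 October 2031 is a Wednesday, so the first Sunday is October 5 and the third is October 19.
1 March 2032 is a Monday, so the first Sunday is March 7.
March 12, 2032 is outside the daylight-saving period (19 October 2031 – 7 March 2032), so Orosa Territory is on standard time, UTC−07:00.
05:45 Orosa Territory + 7h = 12:45 UTC.
1 March 2032 is a Monday, so the first Sunday is March 7 and the second is March 14.
1 September 2032 is a Wednesday, so the first Friday is September 3 and the fourth is September 24.
At the standard offset (UTC−09:00), 12:45 UTC − 9h = 03:45 Yalis Sector standard time.
Daylight saving runs 14 March – 24 September; the standard-time date in Yalis Sector, March 12, 2032, is outside that window, so Yalis Sector is on standard time at UTC−09:00.
12:45 UTC − 9h = 03:45 Yalis Sector.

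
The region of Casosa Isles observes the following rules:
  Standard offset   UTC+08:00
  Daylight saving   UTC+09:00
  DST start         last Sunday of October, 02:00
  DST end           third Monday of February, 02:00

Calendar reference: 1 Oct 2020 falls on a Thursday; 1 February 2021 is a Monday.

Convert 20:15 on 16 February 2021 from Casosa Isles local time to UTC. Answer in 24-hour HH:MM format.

12:15

1 October 2020 is a Thursday, so Sundays fall on 4, 11, 18, 25; the last is October 25.
1 February 2021 is a Monday, so the first Monday is February 1 and the third is February 15.
Daylight saving runs 25 October 2020 – 15 February 2021; 16 February 2021 is outside that window, so Casosa Isles is on standard time at UTC+08:00.
20:15 local − 8h = 12:15 UTC.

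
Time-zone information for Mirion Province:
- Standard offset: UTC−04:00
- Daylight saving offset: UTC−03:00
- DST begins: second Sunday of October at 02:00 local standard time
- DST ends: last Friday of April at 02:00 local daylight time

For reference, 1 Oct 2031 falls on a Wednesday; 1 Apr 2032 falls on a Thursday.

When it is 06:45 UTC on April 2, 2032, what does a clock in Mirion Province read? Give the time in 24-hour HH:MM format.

03:45

1 October 2031 is a Wednesday, so the first Sunday is October 5 and the second is October 12.
1 April 2032 is a Thursday, so Fridays fall on 2, 9, 16, 23, 30; the last is April 30.
At the standard offset (UTC−04:00), 06:45 UTC − 4h = 02:45 Mirion Province standard time.
The standard-time date in Mirion Province, April 2, 2032, falls between 12 October 2031 and 30 April 2032, so daylight saving is in effect and Mirion Province is at UTC−03:00.
06:45 UTC − 3h = 03:45 local.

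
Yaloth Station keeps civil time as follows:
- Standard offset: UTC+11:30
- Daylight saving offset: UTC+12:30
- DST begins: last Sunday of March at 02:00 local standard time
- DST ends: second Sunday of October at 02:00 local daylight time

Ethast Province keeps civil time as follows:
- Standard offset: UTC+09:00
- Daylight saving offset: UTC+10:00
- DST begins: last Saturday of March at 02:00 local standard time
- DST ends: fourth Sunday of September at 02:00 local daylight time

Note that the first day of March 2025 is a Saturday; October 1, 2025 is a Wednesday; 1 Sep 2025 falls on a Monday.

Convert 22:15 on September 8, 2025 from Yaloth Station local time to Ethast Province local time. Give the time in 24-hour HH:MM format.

19:45

1 March 2025 is a Saturday, so Sundays fall on 2, 9, 16, 23, 30; the last is March 30.
1 October 2025 is a Wednesday, so the first Sunday is October 5 and the second is October 12.
September 8, 2025 falls between 30 March and 12 October, so daylight saving is in effect and Yaloth Station is at UTC+12:30.
22:15 Yaloth Station − 12h30m = 09:45 UTC.
1 March 2025 is a Saturday, so Saturdays fall on 1, 8, 15, 22, 29; the last is March 29.
1 September 2025 is a Monday, so the first Sunday is September 7 and the fourth is September 28.
At the standard offset (UTC+09:00), 09:45 UTC + 9h = 18:45 Ethast Province standard time.
The standard-time date in Ethast Province, September 8, 2025, lies within the daylight-saving period (29 March – 28 September), so Ethast Province is on daylight time, UTC+10:00.
09:45 UTC + 10h = 19:45 Ethast Province.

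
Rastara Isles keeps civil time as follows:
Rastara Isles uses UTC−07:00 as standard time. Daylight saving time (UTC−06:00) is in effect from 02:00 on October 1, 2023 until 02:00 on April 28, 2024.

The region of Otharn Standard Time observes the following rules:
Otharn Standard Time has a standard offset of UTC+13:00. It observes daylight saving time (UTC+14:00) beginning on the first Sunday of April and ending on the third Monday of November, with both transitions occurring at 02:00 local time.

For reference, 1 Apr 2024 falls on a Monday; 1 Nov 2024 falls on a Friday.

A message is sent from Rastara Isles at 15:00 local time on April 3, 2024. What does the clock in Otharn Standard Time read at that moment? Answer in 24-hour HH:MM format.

10:00

April 3, 2024 lies within the daylight-saving period (1 October 2023 – 28 April 2024), so Rastara Isles is on daylight time, UTC−06:00.
15:00 Rastara Isles + 6h = 21:00 UTC.
1 April 2024 is a Monday, so the first Sunday is April 7.
1 November 2024 is a Friday, so the first Monday is November 4 and the third is November 18.
At the standard offset (UTC+13:00), 21:00 UTC + 13h = 10:00 Otharn Standard Time standard time (rolling into the next day, 4 April 2024).
The standard-time date in Otharn Standard Time, April 4, 2024, is outside the daylight-saving period (7 April – 18 November), so Otharn Standard Time is on standard time, UTC+13:00.
21:00 UTC + 13h = 10:00 Otharn Standard Time (rolling into the next day, 4 April 2024).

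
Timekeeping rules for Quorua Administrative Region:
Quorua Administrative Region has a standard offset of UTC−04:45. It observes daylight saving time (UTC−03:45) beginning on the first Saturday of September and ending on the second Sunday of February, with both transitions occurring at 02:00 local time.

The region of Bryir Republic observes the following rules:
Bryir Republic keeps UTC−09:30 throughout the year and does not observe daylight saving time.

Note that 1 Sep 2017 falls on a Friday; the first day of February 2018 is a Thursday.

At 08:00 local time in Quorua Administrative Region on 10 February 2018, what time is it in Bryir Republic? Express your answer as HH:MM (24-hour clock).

02:15

1 September 2017 is a Friday, so the first Saturday is September 2.
1 February 2018 is a Thursday, so the first Sunday is February 4 and the second is February 11.
Daylight saving runs 2 September 2017 – 11 February 2018; 10 February 2018 is inside that window, so Quorua Administrative Region is at UTC−03:45.
08:00 Quorua Administrative Region + 3h45m = 11:45 UTC.
Bryir Republic has no daylight saving, so its offset is UTC−09:30 year-round.
11:45 UTC − 9h30m = 02:15 Bryir Republic.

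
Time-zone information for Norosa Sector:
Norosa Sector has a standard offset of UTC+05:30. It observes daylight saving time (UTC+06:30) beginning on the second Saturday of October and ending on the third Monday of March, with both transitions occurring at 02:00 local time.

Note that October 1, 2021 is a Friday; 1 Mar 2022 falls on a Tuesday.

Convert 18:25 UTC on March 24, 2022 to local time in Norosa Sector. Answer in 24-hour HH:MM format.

1 October 2021 is a Friday, so the first Saturday is October 2 and the second is October 9.
1 March 2022 is a Tuesday, so the first Monday is March 7 and the third is March 21.
At the standard offset (UTC+05:30), 18:25 UTC + 5h30m = 23:55 Norosa Sector standard time.
The standard-time date in Norosa Sector, March 24, 2022, is outside the daylight-saving period (9 October 2021 – 21 March 2022), so Norosa Sector is on standard time, UTC+05:30.
18:25 UTC + 5h30m = 23:55 local.

23:55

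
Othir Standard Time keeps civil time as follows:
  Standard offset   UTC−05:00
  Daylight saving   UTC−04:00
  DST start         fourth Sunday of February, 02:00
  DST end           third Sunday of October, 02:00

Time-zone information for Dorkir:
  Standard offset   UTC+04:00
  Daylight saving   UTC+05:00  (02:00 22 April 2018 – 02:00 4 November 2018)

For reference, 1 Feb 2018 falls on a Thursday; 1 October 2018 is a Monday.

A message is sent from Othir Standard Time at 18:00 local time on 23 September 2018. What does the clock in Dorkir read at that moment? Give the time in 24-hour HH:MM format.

1 February 2018 is a Thursday, so the first Sunday is February 4 and the fourth is February 25.
1 October 2018 is a Monday, so the first Sunday is October 7 and the third is October 21.
Daylight saving runs 25 February – 21 October; 23 September 2018 is inside that window, so Othir Standard Time is at UTC−04:00.
18:00 Othir Standard Time + 4h = 22:00 UTC.
At the standard offset (UTC+04:00), 22:00 UTC + 4h = 02:00 Dorkir standard time (rolling into the next day, 24 September 2018).
The standard-time date in Dorkir, 24 September 2018, falls between 22 April and 4 November, so daylight saving is in effect and Dorkir is at UTC+05:00.
22:00 UTC + 5h = 03:00 Dorkir (rolling into the next day, 24 September 2018).

03:00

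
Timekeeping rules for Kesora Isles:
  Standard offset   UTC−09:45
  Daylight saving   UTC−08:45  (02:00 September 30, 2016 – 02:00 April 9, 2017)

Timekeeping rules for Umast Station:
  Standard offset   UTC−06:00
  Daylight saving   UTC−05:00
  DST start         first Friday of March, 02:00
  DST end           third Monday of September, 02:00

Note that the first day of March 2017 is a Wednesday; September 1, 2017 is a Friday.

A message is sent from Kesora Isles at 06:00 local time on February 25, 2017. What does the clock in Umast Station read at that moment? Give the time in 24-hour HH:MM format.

February 25, 2017 lies within the daylight-saving period (30 September 2016 – 9 April 2017), so Kesora Isles is on daylight time, UTC−08:45.
06:00 Kesora Isles + 8h45m = 14:45 UTC.
1 March 2017 is a Wednesday, so the first Friday is March 3.
1 September 2017 is a Friday, so the first Monday is September 4 and the third is September 18.
At the standard offset (UTC−06:00), 14:45 UTC − 6h = 08:45 Umast Station standard time.
The standard-time date in Umast Station, February 25, 2017, is outside the daylight-saving period (3 March – 18 September), so Umast Station is on standard time, UTC−06:00.
14:45 UTC − 6h = 08:45 Umast Station.

08:45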